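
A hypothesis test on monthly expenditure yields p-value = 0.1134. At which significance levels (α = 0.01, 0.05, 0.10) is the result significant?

p = 0.1134. Not significant at any of the given levels.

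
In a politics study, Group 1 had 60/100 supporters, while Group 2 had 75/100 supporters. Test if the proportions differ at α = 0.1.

p̂₁ = 0.6, p̂₂ = 0.75, pooled p̂ = 0.675. z = -2.265. Critical: ±1.645. Reject H₀.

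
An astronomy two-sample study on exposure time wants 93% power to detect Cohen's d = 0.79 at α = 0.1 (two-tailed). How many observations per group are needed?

z_{α/2} = 1.645, z_β = Φ⁻¹(0.93) = 1.476. For medium effect (d = 0.79): n per group = 2(z_{α/2} + z_β)²/d² = 2(1.645 + 1.476)²/0.79² = 31.2 → 32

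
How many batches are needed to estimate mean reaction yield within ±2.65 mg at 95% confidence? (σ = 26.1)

n = (z*σ/E)² = (1.96×26.1/2.65)² = 372.7 → n = 373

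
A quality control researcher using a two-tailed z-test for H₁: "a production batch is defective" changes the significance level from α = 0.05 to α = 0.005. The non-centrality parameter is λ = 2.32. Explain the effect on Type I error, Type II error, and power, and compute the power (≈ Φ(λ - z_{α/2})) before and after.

Decreasing α from 0.05 to 0.005:
• Type I error rate decreases (α is the Type I rate by definition).
• Critical value moves from z_{α/2} = 1.96 to 2.807, so power = Φ(λ - z_{α/2}) goes from Φ(2.32 - 1.96) = 0.641 to Φ(2.32 - 2.807) = 0.313.
• Type II error rate β = 1 - power therefore increases (0.359 → 0.687).
Appropriate when false positives are costly — here, scrapping a good batch — wasted material and cost for no reason.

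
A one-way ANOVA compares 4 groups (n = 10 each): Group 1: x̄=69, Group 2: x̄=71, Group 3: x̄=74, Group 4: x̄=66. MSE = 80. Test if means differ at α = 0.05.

Grand mean = 70.0. SS_between = 340.0, MS_between = 113.33. F = 1.417, F_crit ≈ 2.866. Fail to reject H₀.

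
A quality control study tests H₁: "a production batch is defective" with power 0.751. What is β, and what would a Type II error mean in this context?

β = 1 - power = 1 - 0.751 = 0.249. A Type II error is failing to reject H₀ when H₀ is false (false negative) — here, failing to conclude that a production batch is defective when in fact it is true. Consequence: shipping a defective batch — faulty products reach customers.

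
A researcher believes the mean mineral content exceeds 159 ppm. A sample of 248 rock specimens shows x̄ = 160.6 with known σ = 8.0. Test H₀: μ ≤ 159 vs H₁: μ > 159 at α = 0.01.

z = 3.15. Critical value: 2.33. Reject H₀.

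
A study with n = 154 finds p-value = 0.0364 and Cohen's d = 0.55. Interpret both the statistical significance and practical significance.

Statistically significant (p = 0.0364 < 0.05). Cohen's d = 0.55 indicates a medium effect size. Both statistical and practical significance should be considered.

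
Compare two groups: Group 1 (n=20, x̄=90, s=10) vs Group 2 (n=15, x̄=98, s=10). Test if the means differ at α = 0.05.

Pooled sp = 10.0. t = -2.342, df = 33. Critical t = ±2.035. Reject H₀.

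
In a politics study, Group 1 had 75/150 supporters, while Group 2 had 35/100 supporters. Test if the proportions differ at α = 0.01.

p̂₁ = 0.5, p̂₂ = 0.35, pooled p̂ = 0.44. z = 2.341. Critical: ±2.576. Fail to reject H₀.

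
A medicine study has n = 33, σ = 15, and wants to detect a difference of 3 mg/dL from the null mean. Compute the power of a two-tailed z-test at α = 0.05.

SE = σ/√n = 15/√33 = 2.611. Non-centrality λ = d/SE = 3/2.611 = 1.149. Power ≈ Φ(λ - z_{α/2}) = Φ(1.149 - 1.96) = Φ(-0.811) = 0.209.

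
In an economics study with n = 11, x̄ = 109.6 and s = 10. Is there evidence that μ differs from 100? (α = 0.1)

t = (x̄ - μ₀)/(s/√n) = (109.6 - 100)/(10/√11) = 3.184. df = 10, critical t = ±1.812. Reject H₀.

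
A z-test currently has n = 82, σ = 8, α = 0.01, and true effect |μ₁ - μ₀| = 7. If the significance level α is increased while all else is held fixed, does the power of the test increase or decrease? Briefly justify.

Power increases: a larger α lowers the critical value, so more of the H₁ sampling distribution falls in the rejection region.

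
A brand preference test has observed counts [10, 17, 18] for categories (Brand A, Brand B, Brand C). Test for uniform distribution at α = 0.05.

Expected = 15 each. χ² = Σ(O-E)²/E = 2.533. df = 2, critical value = 5.991. Fail to reject H₀.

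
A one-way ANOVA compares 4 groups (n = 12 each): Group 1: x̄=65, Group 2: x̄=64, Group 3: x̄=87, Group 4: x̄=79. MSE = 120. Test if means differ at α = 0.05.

Grand mean = 73.75. SS_between = 4497.0, MS_between = 1499.0. F = 12.492, F_crit ≈ 2.816. Reject H₀.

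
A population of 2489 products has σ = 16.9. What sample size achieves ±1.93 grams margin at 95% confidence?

Without FPC: n₀ = (1.96×16.9/1.93)² = 294.558. With FPC: n = n₀N/(n₀+N-1) = 263.5 → n = 264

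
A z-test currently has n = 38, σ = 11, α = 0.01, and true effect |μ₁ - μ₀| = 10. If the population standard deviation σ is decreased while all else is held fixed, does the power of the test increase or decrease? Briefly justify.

Power increases: a smaller σ shrinks the standard error σ/√n, moving the sampling distribution under H₁ further from the critical value.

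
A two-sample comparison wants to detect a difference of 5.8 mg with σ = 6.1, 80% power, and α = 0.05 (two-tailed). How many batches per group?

n per group = 2(z_α/2 + z_β)²σ²/d² = 2×(1.96 + 0.84)²×6.1²/5.8² = 17.3 → n = 18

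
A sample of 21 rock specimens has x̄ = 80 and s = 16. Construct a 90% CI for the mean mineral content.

CI = x̄ ± t*(s/√n) = 80 ± 1.725(16/√21) = (73.98, 86.02)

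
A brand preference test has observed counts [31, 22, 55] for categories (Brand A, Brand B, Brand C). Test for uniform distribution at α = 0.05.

Expected = 36 each. χ² = Σ(O-E)²/E = 16.167. df = 2, critical value = 5.991. Reject H₀.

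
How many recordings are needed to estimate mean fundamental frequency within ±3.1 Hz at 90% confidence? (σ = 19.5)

n = (z*σ/E)² = (1.645×19.5/3.1)² = 107.1 → n = 108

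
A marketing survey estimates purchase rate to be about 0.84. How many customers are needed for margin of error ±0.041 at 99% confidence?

n = z²p(1-p)/E² = 2.576²×0.84×0.16/0.041² = 530.5 → n = 531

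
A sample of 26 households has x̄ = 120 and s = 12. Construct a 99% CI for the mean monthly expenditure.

CI = x̄ ± t*(s/√n) = 120 ± 2.787(12/√26) = (113.44, 126.56)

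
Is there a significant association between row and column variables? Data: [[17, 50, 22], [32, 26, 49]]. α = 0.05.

χ² = 20.962. df = 2, critical = 5.991. Reject H₀. Variables are dependent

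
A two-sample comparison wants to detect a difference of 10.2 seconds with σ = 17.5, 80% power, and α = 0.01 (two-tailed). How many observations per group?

n per group = 2(z_α/2 + z_β)²σ²/d² = 2×(2.576 + 0.84)²×17.5²/10.2² = 68.7 → n = 69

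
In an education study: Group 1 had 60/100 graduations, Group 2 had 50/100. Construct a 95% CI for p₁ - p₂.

p̂₁ = 0.6, p̂₂ = 0.5. Difference = 0.1. CI = (-0.037, 0.237)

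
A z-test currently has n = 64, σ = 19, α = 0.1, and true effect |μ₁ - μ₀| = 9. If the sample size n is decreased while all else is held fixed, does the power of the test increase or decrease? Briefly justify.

Power decreases: a smaller n inflates the standard error σ/√n, pulling the sampling distribution under H₁ back toward the critical value.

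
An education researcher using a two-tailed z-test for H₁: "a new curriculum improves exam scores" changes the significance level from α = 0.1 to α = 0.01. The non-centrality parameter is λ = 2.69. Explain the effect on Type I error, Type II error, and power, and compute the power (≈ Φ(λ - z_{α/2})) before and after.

Decreasing α from 0.1 to 0.01:
• Type I error rate decreases (α is the Type I rate by definition).
• Critical value moves from z_{α/2} = 1.645 to 2.576, so power = Φ(λ - z_{α/2}) goes from Φ(2.69 - 1.645) = 0.852 to Φ(2.69 - 2.576) = 0.545.
• Type II error rate β = 1 - power therefore increases (0.148 → 0.455).
Appropriate when false positives are costly — here, adopting a curriculum that gives no real benefit — disruption for nothing.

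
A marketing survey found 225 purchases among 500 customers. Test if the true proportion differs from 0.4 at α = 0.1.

p̂ = 0.45, p₀ = 0.4. z = (p̂ - p₀)/√(p₀(1-p₀)/n) = 2.282. Critical: ±1.645. Reject H₀.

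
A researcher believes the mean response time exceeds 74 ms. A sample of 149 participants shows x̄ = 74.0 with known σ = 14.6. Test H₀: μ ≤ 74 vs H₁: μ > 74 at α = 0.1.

z = 0.0. Critical value: 1.28. Fail to reject H₀.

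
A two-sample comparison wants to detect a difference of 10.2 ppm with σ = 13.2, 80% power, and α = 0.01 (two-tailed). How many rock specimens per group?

n per group = 2(z_α/2 + z_β)²σ²/d² = 2×(2.576 + 0.84)²×13.2²/10.2² = 39.1 → n = 40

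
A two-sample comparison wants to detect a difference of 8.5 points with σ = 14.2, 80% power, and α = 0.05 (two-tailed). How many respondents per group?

n per group = 2(z_α/2 + z_β)²σ²/d² = 2×(1.96 + 0.84)²×14.2²/8.5² = 43.8 → n = 44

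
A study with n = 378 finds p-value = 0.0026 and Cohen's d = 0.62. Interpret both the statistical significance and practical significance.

Statistically significant (p = 0.0026 < 0.05). Cohen's d = 0.62 indicates a medium effect size. Both statistical and practical significance should be considered.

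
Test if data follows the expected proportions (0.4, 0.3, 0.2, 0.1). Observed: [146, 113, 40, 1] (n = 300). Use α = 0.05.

Expected: [120.0, 90.0, 60.0, 30.0]. χ² = 46.211. df = 3, critical = 7.815. Reject H₀.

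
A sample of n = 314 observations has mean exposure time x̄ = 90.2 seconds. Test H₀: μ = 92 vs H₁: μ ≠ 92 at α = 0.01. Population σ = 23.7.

z = (x̄ - μ₀)/(σ/√n) = (90.2 - 92)/(23.7/√314) = -1.346. Critical value: ±2.576. Since |-1.346| ≤ 2.576, Fail to reject H₀.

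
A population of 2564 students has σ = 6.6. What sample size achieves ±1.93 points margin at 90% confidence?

Without FPC: n₀ = (1.645×6.6/1.93)² = 31.645. With FPC: n = n₀N/(n₀+N-1) = 31.3 → n = 32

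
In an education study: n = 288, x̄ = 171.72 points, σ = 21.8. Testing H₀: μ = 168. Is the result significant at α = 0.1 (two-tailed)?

z = (171.72 - 168)/(21.8/√288) = 2.896. Since |z| > 1.645, significant at α = 0.1.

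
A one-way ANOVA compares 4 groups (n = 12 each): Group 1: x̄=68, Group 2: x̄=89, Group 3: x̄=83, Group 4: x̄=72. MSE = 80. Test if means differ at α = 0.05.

Grand mean = 78.0. SS_between = 3384.0, MS_between = 1128.0. F = 14.1, F_crit ≈ 2.816. Reject H₀.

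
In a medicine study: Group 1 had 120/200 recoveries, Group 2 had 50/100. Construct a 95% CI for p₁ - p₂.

p̂₁ = 0.6, p̂₂ = 0.5. Difference = 0.1. CI = (-0.019, 0.219)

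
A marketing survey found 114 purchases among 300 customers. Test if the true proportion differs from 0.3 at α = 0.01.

p̂ = 0.38, p₀ = 0.3. z = (p̂ - p₀)/√(p₀(1-p₀)/n) = 3.024. Critical: ±2.576. Reject H₀.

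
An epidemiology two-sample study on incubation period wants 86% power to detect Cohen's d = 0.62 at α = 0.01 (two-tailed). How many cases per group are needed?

z_{α/2} = 2.576, z_β = Φ⁻¹(0.86) = 1.08. For medium effect (d = 0.62): n per group = 2(z_{α/2} + z_β)²/d² = 2(2.576 + 1.08)²/0.62² = 69.5 → 70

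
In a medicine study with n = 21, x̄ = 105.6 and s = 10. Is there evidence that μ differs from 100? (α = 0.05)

t = (x̄ - μ₀)/(s/√n) = (105.6 - 100)/(10/√21) = 2.566. df = 20, critical t = ±2.086. Reject H₀.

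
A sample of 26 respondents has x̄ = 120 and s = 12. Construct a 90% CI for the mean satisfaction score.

CI = x̄ ± t*(s/√n) = 120 ± 1.708(12/√26) = (115.98, 124.02)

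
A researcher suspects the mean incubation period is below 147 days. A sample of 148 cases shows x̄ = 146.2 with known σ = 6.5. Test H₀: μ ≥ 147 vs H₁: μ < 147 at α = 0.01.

z = -1.497. Critical value: -2.33. Fail to reject H₀.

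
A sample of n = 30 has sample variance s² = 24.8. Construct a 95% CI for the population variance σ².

df = 29. χ²_{0.025} = 45.722, χ²_{0.975} = 16.047. CI for σ² = ((n-1)s²/χ²_{α/2}, (n-1)s²/χ²_{1-α/2}) = (29·24.8/45.722, 29·24.8/16.047) = (15.73, 44.82)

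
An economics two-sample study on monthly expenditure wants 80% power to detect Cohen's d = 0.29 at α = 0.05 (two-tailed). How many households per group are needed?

z_{α/2} = 1.96, z_β = Φ⁻¹(0.8) = 0.842. For small effect (d = 0.29): n per group = 2(z_{α/2} + z_β)²/d² = 2(1.96 + 0.842)²/0.29² = 186.7 → 187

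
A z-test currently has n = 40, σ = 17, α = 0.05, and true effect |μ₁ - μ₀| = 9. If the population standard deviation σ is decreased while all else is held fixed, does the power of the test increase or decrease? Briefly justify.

Power increases: a smaller σ shrinks the standard error σ/√n, moving the sampling distribution under H₁ further from the critical value.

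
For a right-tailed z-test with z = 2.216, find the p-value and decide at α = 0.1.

p = P(Z > 2.216) = 1 - Φ(2.216) ≈ 0.0133. Since p < 0.1, reject H₀ (significant) at α = 0.1.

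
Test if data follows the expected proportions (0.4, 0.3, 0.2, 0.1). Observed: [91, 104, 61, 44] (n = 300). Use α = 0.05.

Expected: [120.0, 90.0, 60.0, 30.0]. χ² = 15.736. df = 3, critical = 7.815. Reject H₀.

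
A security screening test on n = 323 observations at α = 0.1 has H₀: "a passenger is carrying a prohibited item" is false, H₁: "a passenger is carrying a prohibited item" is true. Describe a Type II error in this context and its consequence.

Type II error: failing to reject H₀ when it is false — concluding that a passenger is carrying a prohibited item is not supported when in fact it is. Consequence: letting a prohibited item through — security breach.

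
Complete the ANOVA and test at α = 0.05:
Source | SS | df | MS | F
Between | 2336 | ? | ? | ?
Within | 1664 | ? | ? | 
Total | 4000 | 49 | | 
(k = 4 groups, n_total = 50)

df_between = 3, df_within = 46. MS_between = 778.67, MS_within = 36.17. F = 21.526, F_crit ≈ 2.807. Reject H₀.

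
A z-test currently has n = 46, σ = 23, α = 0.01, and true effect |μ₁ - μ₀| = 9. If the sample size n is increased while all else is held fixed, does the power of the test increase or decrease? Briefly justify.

Power increases: a larger n shrinks the standard error σ/√n, moving the sampling distribution under H₁ further from the critical value.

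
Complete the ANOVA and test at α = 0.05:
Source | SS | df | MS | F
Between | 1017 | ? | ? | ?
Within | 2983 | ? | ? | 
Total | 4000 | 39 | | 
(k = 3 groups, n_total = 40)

df_between = 2, df_within = 37. MS_between = 508.5, MS_within = 80.62. F = 6.307, F_crit ≈ 3.252. Reject H₀.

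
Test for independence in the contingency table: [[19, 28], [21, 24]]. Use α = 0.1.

χ² = 0.364. df = 1, critical = 2.706. Fail to reject H₀. No evidence of dependence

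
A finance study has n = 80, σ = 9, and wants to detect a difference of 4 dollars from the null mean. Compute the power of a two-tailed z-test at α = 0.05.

SE = σ/√n = 9/√80 = 1.006. Non-centrality λ = d/SE = 4/1.006 = 3.975. Power ≈ Φ(λ - z_{α/2}) = Φ(3.975 - 1.96) = Φ(2.015) = 0.978.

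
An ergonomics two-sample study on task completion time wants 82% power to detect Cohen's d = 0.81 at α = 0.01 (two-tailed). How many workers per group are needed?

z_{α/2} = 2.576, z_β = Φ⁻¹(0.82) = 0.915. For large effect (d = 0.81): n per group = 2(z_{α/2} + z_β)²/d² = 2(2.576 + 0.915)²/0.81² = 37.2 → 38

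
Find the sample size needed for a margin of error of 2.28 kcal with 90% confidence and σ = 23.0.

n = (z*σ/E)² = (1.645×23.0/2.28)² = 275.4 → n = 276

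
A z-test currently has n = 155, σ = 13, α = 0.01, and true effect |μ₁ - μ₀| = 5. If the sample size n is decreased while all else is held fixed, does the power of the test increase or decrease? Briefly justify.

Power decreases: a smaller n inflates the standard error σ/√n, pulling the sampling distribution under H₁ back toward the critical value.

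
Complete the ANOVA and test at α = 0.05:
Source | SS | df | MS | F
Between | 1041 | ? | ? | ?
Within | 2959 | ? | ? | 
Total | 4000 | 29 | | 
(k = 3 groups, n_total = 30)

df_between = 2, df_within = 27. MS_between = 520.5, MS_within = 109.59. F = 4.749, F_crit ≈ 3.354. Reject H₀.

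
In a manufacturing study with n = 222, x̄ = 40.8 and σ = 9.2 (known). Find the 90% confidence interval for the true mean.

CI = x̄ ± z*(σ/√n) = 40.8 ± 1.645(9.2/√222) = 40.8 ± 1.02 = (39.78, 41.82)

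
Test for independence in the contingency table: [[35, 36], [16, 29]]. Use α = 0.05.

χ² = 2.111. df = 1, critical = 3.841. Fail to reject H₀. No evidence of dependence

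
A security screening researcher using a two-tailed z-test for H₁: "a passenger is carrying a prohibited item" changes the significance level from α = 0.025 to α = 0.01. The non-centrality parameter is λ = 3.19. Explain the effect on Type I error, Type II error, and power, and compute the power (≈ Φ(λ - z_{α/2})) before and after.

Decreasing α from 0.025 to 0.01:
• Type I error rate decreases (α is the Type I rate by definition).
• Critical value moves from z_{α/2} = 2.241 to 2.576, so power = Φ(λ - z_{α/2}) goes from Φ(3.19 - 2.241) = 0.829 to Φ(3.19 - 2.576) = 0.73.
• Type II error rate β = 1 - power therefore increases (0.171 → 0.27).
Appropriate when false positives are costly — here, detaining an innocent passenger — delay and inconvenience.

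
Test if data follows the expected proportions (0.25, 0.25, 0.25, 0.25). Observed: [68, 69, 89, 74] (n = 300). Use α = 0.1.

Expected: [75.0, 75.0, 75.0, 75.0]. χ² = 3.76. df = 3, critical = 6.251. Fail to reject H₀.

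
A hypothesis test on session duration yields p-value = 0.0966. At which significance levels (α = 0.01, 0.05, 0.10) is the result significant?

p = 0.0966. Significant at: α = 0.1.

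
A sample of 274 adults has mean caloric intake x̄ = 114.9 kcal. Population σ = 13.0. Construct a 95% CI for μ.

CI = x̄ ± z*(σ/√n) = 114.9 ± 1.96(13.0/√274) = 114.9 ± 1.54 = (113.36, 116.44)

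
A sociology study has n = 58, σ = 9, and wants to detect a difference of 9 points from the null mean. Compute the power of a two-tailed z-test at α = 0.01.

SE = σ/√n = 9/√58 = 1.182. Non-centrality λ = d/SE = 9/1.182 = 7.616. Power ≈ Φ(λ - z_{α/2}) = Φ(7.616 - 2.576) = Φ(5.04) = 1.0.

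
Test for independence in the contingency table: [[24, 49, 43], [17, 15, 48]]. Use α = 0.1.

χ² = 13.371. df = 2, critical = 4.605. Reject H₀. Variables are dependent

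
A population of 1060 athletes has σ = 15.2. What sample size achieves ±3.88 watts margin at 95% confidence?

Without FPC: n₀ = (1.96×15.2/3.88)² = 58.957. With FPC: n = n₀N/(n₀+N-1) = 55.9 → n = 56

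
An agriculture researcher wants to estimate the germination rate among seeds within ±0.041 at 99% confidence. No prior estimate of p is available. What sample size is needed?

Conservative approach: use p = 0.5 (maximizes p(1-p) = 0.25). n = z²(0.25)/E² = 2.576²×0.25/0.041² = 986.9 → n = 987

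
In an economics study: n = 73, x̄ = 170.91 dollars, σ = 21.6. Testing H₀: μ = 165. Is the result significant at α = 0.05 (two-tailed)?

z = (170.91 - 165)/(21.6/√73) = 2.338. Since |z| > 1.96, significant at α = 0.05.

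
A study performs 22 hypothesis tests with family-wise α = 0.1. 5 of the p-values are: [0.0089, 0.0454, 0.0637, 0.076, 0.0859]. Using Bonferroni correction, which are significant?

Bonferroni α = 0.1/22 = 0.00455. None of the given p-values are significant.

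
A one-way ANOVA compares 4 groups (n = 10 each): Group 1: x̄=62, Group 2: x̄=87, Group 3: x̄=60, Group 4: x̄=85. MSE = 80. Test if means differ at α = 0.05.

Grand mean = 73.5. SS_between = 6290.0, MS_between = 2096.67. F = 26.208, F_crit ≈ 2.866. Reject H₀.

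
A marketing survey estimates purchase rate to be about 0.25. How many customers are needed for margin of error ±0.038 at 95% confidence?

n = z²p(1-p)/E² = 1.96²×0.25×0.75/0.038² = 498.8 → n = 499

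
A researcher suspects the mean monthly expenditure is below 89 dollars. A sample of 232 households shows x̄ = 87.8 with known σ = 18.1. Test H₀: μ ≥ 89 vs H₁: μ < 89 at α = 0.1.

z = -1.01. Critical value: -1.28. Fail to reject H₀.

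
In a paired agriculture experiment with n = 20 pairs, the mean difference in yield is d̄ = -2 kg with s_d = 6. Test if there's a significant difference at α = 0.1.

t = d̄/(s_d/√n) = -2/(6/√20) = -1.491. df = 19, critical t = ±1.729. Fail to reject H₀.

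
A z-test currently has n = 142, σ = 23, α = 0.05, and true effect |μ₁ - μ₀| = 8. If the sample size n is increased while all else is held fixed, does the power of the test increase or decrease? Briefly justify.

Power increases: a larger n shrinks the standard error σ/√n, moving the sampling distribution under H₁ further from the critical value.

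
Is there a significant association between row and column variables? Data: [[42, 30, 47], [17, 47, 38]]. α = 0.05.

χ² = 14.075. df = 2, critical = 5.991. Reject H₀. Variables are dependent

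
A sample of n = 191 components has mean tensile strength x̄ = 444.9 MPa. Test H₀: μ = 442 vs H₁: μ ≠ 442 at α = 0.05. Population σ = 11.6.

z = (x̄ - μ₀)/(σ/√n) = (444.9 - 442)/(11.6/√191) = 3.455. Critical value: ±1.96. Since |3.455| > 1.96, Reject H₀.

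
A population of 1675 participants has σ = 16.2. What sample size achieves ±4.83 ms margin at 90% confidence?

Without FPC: n₀ = (1.645×16.2/4.83)² = 30.442. With FPC: n = n₀N/(n₀+N-1) = 29.9 → n = 30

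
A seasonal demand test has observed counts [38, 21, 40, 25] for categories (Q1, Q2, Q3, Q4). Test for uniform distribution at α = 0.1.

Expected = 31 each. χ² = Σ(O-E)²/E = 8.581. df = 3, critical value = 6.251. Reject H₀.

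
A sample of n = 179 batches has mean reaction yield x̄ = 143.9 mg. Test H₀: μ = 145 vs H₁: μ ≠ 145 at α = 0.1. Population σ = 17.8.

z = (x̄ - μ₀)/(σ/√n) = (143.9 - 145)/(17.8/√179) = -0.827. Critical value: ±1.645. Since |-0.827| ≤ 1.645, Fail to reject H₀.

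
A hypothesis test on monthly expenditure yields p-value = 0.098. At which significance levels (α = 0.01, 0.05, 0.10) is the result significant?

p = 0.098. Significant at: α = 0.1.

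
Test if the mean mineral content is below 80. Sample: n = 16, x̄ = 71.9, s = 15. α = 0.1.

t = (71.9 - 80)/(15/√16) = -2.16, df = 15. Critical t = -1.341. Reject H₀.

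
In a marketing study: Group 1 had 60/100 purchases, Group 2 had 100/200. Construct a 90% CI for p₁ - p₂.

p̂₁ = 0.6, p̂₂ = 0.5. Difference = 0.1. CI = (0.001, 0.199)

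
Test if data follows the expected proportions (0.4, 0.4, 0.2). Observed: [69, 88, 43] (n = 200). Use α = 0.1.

Expected: [80.0, 80.0, 40.0]. χ² = 2.538. df = 2, critical = 4.605. Fail to reject H₀.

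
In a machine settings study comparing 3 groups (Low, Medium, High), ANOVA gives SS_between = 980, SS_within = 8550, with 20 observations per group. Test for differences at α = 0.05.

df_between = 2, df_within = 57. F = MS_between/MS_within = 490.0/150.0 = 3.267. F_crit ≈ 3.159. Reject H₀. At least one mean differs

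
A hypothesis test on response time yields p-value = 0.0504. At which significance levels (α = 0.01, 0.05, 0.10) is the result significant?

p = 0.0504. Significant at: α = 0.1.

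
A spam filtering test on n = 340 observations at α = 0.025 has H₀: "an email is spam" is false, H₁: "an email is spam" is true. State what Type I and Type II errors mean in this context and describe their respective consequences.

Type I (false positive): concluding that an email is spam when it is not — a legitimate email is sent to the spam folder and the user misses it. Type II (false negative): failing to conclude that an email is spam when it is — a spam email lands in the inbox. Which is costlier depends on domain priorities and is a judgement call rather than a statistical fact.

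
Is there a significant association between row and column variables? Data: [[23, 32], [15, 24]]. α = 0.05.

χ² = 0.107. df = 1, critical = 3.841. Fail to reject H₀. No evidence of dependence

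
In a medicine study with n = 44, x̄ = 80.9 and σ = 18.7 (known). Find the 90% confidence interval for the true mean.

CI = x̄ ± z*(σ/√n) = 80.9 ± 1.645(18.7/√44) = 80.9 ± 4.64 = (76.26, 85.54)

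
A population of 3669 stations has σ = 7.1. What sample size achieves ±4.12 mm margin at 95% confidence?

Without FPC: n₀ = (1.96×7.1/4.12)² = 11.409. With FPC: n = n₀N/(n₀+N-1) = 11.4 → n = 12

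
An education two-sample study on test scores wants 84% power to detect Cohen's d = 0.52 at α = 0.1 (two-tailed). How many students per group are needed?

z_{α/2} = 1.645, z_β = Φ⁻¹(0.84) = 0.994. For medium effect (d = 0.52): n per group = 2(z_{α/2} + z_β)²/d² = 2(1.645 + 0.994)²/0.52² = 51.5 → 52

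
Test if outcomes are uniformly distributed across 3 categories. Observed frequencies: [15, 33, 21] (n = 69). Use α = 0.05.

Expected = 23 each. χ² = Σ(O-E)²/E = 7.304. df = 2, critical value = 5.991. Reject H₀.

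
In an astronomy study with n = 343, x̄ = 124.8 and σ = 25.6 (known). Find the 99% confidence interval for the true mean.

CI = x̄ ± z*(σ/√n) = 124.8 ± 2.576(25.6/√343) = 124.8 ± 3.56 = (121.24, 128.36)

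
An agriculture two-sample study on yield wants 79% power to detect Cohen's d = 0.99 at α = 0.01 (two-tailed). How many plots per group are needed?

z_{α/2} = 2.576, z_β = Φ⁻¹(0.79) = 0.806. For large effect (d = 0.99): n per group = 2(z_{α/2} + z_β)²/d² = 2(2.576 + 0.806)²/0.99² = 23.3 → 24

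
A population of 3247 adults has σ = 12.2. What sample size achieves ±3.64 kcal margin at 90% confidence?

Without FPC: n₀ = (1.645×12.2/3.64)² = 30.398. With FPC: n = n₀N/(n₀+N-1) = 30.1 → n = 31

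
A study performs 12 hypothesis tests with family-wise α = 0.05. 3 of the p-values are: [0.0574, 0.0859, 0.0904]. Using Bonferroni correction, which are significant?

Bonferroni α = 0.05/12 = 0.00417. None of the given p-values are significant.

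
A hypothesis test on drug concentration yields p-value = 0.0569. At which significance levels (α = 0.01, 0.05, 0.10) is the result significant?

p = 0.0569. Significant at: α = 0.1.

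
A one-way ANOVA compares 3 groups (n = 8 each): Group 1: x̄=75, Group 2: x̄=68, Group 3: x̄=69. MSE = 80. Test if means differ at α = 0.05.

Grand mean = 70.67. SS_between = 229.33, MS_between = 114.67. F = 1.433, F_crit ≈ 3.467. Fail to reject H₀.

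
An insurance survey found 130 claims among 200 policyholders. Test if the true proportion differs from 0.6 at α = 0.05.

p̂ = 0.65, p₀ = 0.6. z = (p̂ - p₀)/√(p₀(1-p₀)/n) = 1.443. Critical: ±1.96. Fail to reject H₀.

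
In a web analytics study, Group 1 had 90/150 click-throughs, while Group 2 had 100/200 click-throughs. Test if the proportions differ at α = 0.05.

p̂₁ = 0.6, p̂₂ = 0.5, pooled p̂ = 0.543. z = 1.858. Critical: ±1.96. Fail to reject H₀.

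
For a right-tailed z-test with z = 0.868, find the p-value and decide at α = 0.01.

p = P(Z > 0.868) = 1 - Φ(0.868) ≈ 0.1927. Since p ≥ 0.01, fail to reject H₀ (not significant) at α = 0.01.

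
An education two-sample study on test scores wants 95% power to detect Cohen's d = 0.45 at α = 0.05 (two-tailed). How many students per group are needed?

z_{α/2} = 1.96, z_β = Φ⁻¹(0.95) = 1.645. For small effect (d = 0.45): n per group = 2(z_{α/2} + z_β)²/d² = 2(1.96 + 1.645)²/0.45² = 128.4 → 129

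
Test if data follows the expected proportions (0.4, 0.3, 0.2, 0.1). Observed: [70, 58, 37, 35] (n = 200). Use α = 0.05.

Expected: [80.0, 60.0, 40.0, 20.0]. χ² = 12.792. df = 3, critical = 7.815. Reject H₀.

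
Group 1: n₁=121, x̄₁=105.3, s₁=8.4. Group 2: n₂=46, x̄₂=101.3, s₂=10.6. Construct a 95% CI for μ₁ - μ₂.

Difference = 4.0. SE = √(8.4²/121 + 10.6²/46) = 1.739. CI = (0.59, 7.41)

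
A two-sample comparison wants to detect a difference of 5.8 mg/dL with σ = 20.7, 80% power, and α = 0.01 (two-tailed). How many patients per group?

n per group = 2(z_α/2 + z_β)²σ²/d² = 2×(2.576 + 0.84)²×20.7²/5.8² = 297.3 → n = 298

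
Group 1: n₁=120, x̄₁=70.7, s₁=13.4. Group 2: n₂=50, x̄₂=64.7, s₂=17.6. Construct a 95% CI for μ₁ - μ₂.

Difference = 6.0. SE = √(13.4²/120 + 17.6²/50) = 2.773. CI = (0.56, 11.44)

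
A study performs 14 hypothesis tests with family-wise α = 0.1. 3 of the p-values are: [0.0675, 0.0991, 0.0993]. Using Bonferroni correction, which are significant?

Bonferroni α = 0.1/14 = 0.00714. None of the given p-values are significant.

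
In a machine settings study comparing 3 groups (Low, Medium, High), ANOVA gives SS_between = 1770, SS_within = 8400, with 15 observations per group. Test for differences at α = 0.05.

df_between = 2, df_within = 42. F = MS_between/MS_within = 885.0/200.0 = 4.425. F_crit ≈ 3.22. Reject H₀. At least one mean differs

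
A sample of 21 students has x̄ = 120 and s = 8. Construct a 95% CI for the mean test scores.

CI = x̄ ± t*(s/√n) = 120 ± 2.086(8/√21) = (116.36, 123.64)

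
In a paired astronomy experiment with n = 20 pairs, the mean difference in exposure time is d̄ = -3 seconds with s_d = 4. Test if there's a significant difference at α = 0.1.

t = d̄/(s_d/√n) = -3/(4/√20) = -3.354. df = 19, critical t = ±1.729. Reject H₀.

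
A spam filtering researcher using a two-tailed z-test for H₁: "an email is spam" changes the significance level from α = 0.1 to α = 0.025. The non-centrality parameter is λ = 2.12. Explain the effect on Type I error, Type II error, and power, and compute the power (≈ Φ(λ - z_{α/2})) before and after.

Decreasing α from 0.1 to 0.025:
• Type I error rate decreases (α is the Type I rate by definition).
• Critical value moves from z_{α/2} = 1.645 to 2.241, so power = Φ(λ - z_{α/2}) goes from Φ(2.12 - 1.645) = 0.683 to Φ(2.12 - 2.241) = 0.452.
• Type II error rate β = 1 - power therefore increases (0.317 → 0.548).
Appropriate when false positives are costly — here, a legitimate email is sent to the spam folder and the user misses it.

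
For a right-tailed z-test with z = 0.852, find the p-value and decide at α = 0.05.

p = P(Z > 0.852) = 1 - Φ(0.852) ≈ 0.1971. Since p ≥ 0.05, fail to reject H₀ (not significant) at α = 0.05.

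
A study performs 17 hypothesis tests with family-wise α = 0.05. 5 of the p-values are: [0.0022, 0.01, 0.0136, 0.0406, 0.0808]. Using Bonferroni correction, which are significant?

Bonferroni α = 0.05/17 = 0.00294. Significant p-values: [0.0022]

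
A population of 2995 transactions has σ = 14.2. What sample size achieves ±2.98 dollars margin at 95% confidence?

Without FPC: n₀ = (1.96×14.2/2.98)² = 87.228. With FPC: n = n₀N/(n₀+N-1) = 84.8 → n = 85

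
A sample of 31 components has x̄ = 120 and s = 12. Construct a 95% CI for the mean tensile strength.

CI = x̄ ± t*(s/√n) = 120 ± 2.042(12/√31) = (115.6, 124.4)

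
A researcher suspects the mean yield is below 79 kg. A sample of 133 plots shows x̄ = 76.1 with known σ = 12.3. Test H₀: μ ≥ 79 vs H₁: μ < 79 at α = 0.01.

z = -2.719. Critical value: -2.33. Reject H₀.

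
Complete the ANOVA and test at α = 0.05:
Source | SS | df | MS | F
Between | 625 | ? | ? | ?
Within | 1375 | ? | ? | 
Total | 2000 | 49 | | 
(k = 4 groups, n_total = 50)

df_between = 3, df_within = 46. MS_between = 208.33, MS_within = 29.89. F = 6.97, F_crit ≈ 2.807. Reject H₀.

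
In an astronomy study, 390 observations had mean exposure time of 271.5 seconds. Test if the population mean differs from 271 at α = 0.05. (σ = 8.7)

z = (x̄ - μ₀)/(σ/√n) = (271.5 - 271)/(8.7/√390) = 1.135. Critical value: ±1.96. Since |1.135| ≤ 1.96, Fail to reject H₀.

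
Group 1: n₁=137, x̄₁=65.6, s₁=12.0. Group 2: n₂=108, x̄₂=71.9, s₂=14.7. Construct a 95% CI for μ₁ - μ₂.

Difference = -6.3. SE = √(12.0²/137 + 14.7²/108) = 1.747. CI = (-9.72, -2.88)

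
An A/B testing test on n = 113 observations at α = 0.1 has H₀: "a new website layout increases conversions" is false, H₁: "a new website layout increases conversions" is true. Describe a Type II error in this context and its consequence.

Type II error: failing to reject H₀ when it is false — concluding that a new website layout increases conversions is not supported when in fact it is. Consequence: discarding a layout that would have improved conversions — lost revenue.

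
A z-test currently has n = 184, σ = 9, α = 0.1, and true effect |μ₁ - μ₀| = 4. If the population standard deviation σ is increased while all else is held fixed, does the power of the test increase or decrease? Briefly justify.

Power decreases: a larger σ inflates the standard error σ/√n, pulling the sampling distribution under H₁ back toward the critical value.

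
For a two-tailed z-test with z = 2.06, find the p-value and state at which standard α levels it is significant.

p = 2·P(Z > |2.06|) = 2·(1 - Φ(2.06)) ≈ 0.0394. Significant at α = 0.1; Significant at α = 0.05.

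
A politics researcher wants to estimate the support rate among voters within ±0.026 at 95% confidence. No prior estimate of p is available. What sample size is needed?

Conservative approach: use p = 0.5 (maximizes p(1-p) = 0.25). n = z²(0.25)/E² = 1.96²×0.25/0.026² = 1420.7 → n = 1421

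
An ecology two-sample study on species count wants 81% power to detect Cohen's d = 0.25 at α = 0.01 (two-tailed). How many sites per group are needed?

z_{α/2} = 2.576, z_β = Φ⁻¹(0.81) = 0.878. For small effect (d = 0.25): n per group = 2(z_{α/2} + z_β)²/d² = 2(2.576 + 0.878)²/0.25² = 381.8 → 382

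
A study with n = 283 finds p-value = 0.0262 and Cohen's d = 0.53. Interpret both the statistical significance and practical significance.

Statistically significant (p = 0.0262 < 0.05). Cohen's d = 0.53 indicates a medium effect size. Both statistical and practical significance should be considered.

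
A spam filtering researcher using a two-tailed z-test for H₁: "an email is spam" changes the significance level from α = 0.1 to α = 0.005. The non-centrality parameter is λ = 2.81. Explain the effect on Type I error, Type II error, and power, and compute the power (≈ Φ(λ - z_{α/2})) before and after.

Decreasing α from 0.1 to 0.005:
• Type I error rate decreases (α is the Type I rate by definition).
• Critical value moves from z_{α/2} = 1.645 to 2.807, so power = Φ(λ - z_{α/2}) goes from Φ(2.81 - 1.645) = 0.878 to Φ(2.81 - 2.807) = 0.501.
• Type II error rate β = 1 - power therefore increases (0.122 → 0.499).
Appropriate when false positives are costly — here, a legitimate email is sent to the spam folder and the user misses it.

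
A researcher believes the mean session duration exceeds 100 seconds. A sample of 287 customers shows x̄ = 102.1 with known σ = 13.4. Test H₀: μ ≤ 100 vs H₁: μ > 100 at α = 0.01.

z = 2.655. Critical value: 2.33. Reject H₀.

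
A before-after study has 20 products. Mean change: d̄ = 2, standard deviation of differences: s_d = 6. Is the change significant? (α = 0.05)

t = d̄/(s_d/√n) = 2/(6/√20) = 1.491. df = 19, critical t = ±2.093. Fail to reject H₀.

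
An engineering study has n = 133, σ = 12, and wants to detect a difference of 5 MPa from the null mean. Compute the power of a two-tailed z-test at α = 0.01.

SE = σ/√n = 12/√133 = 1.041. Non-centrality λ = d/SE = 5/1.041 = 4.805. Power ≈ Φ(λ - z_{α/2}) = Φ(4.805 - 2.576) = Φ(2.229) = 0.987.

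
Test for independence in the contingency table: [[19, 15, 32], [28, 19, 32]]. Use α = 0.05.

χ² = 1.037. df = 2, critical = 5.991. Fail to reject H₀. No evidence of dependence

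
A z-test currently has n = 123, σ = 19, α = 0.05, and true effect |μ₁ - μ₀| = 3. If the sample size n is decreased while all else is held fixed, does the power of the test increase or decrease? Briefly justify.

Power decreases: a smaller n inflates the standard error σ/√n, pulling the sampling distribution under H₁ back toward the critical value.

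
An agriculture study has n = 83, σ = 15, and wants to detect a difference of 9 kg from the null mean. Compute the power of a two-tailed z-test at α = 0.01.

SE = σ/√n = 15/√83 = 1.646. Non-centrality λ = d/SE = 9/1.646 = 5.466. Power ≈ Φ(λ - z_{α/2}) = Φ(5.466 - 2.576) = Φ(2.89) = 0.998.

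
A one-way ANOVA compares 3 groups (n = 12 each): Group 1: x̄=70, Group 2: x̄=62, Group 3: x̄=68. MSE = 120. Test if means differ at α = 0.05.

Grand mean = 66.67. SS_between = 416.0, MS_between = 208.0. F = 1.733, F_crit ≈ 3.285. Fail to reject H₀.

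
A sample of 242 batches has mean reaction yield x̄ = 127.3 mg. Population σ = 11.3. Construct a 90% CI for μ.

CI = x̄ ± z*(σ/√n) = 127.3 ± 1.645(11.3/√242) = 127.3 ± 1.19 = (126.11, 128.49)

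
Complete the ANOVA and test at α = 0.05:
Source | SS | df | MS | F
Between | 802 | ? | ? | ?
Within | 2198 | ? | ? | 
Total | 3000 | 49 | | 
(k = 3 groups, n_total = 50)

df_between = 2, df_within = 47. MS_between = 401.0, MS_within = 46.77. F = 8.575, F_crit ≈ 3.195. Reject H₀.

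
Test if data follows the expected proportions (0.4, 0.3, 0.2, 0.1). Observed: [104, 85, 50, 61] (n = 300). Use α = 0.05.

Expected: [120.0, 90.0, 60.0, 30.0]. χ² = 36.111. df = 3, critical = 7.815. Reject H₀.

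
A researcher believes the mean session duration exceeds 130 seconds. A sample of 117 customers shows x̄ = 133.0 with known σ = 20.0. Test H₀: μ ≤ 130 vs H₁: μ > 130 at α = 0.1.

z = 1.622. Critical value: 1.28. Reject H₀.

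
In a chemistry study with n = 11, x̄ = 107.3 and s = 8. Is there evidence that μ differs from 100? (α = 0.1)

t = (x̄ - μ₀)/(s/√n) = (107.3 - 100)/(8/√11) = 3.026. df = 10, critical t = ±1.812. Reject H₀.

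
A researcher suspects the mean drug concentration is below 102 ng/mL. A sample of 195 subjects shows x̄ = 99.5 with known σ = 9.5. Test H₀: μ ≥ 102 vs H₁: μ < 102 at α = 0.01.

z = -3.675. Critical value: -2.33. Reject H₀.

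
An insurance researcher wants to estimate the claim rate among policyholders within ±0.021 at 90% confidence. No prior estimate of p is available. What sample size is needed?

Conservative approach: use p = 0.5 (maximizes p(1-p) = 0.25). n = z²(0.25)/E² = 1.645²×0.25/0.021² = 1534.03 → n = 1535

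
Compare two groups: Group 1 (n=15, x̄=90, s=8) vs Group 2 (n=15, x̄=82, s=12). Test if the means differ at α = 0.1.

Pooled sp = 10.2. t = 2.148, df = 28. Critical t = ±1.701. Reject H₀.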